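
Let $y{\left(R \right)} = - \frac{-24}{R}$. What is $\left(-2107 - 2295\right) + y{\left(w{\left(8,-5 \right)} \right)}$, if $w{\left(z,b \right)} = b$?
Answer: $- \frac{22034}{5} \approx -4406.8$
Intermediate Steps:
$y{\left(R \right)} = \frac{24}{R}$
$\left(-2107 - 2295\right) + y{\left(w{\left(8,-5 \right)} \right)} = \left(-2107 - 2295\right) + \frac{24}{-5} = -4402 + 24 \left(- \frac{1}{5}\right) = -4402 - \frac{24}{5} = - \frac{22034}{5}$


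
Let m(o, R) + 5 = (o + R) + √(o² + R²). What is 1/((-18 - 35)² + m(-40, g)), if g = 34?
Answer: 1399/3913024 - √689/3913024 ≈ 0.00035082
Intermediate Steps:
m(o, R) = -5 + R + o + √(R² + o²) (m(o, R) = -5 + ((o + R) + √(o² + R²)) = -5 + ((R + o) + √(R² + o²)) = -5 + (R + o + √(R² + o²)) = -5 + R + o + √(R² + o²))
1/((-18 - 35)² + m(-40, g)) = 1/((-18 - 35)² + (-5 + 34 - 40 + √(34² + (-40)²))) = 1/((-53)² + (-5 + 34 - 40 + √(1156 + 1600))) = 1/(2809 + (-5 + 34 - 40 + √2756)) = 1/(2809 + (-5 + 34 - 40 + 2*√689)) = 1/(2809 + (-11 + 2*√689)) = 1/(2798 + 2*√689)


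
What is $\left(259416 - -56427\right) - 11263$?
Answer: $304580$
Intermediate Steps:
$\left(259416 - -56427\right) - 11263 = \left(259416 + \left(-42938 + 99365\right)\right) - 11263 = \left(259416 + 56427\right) - 11263 = 315843 - 11263 = 304580$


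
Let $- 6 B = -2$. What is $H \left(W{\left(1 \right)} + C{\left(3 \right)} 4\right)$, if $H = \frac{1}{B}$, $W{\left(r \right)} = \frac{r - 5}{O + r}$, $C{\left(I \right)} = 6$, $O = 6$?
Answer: $\frac{492}{7} \approx 70.286$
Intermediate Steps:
$B = \frac{1}{3}$ ($B = \left(- \frac{1}{6}\right) \left(-2\right) = \frac{1}{3} \approx 0.33333$)
$W{\left(r \right)} = \frac{-5 + r}{6 + r}$ ($W{\left(r \right)} = \frac{r - 5}{6 + r} = \frac{-5 + r}{6 + r}$)
$H = 3$ ($H = \frac{1}{\frac{1}{3}} = 3$)
$H \left(W{\left(1 \right)} + C{\left(3 \right)} 4\right) = 3 \left(\frac{-5 + 1}{6 + 1} + 6 \cdot 4\right) = 3 \left(\frac{1}{7} \left(-4\right) + 24\right) = 3 \left(- \frac{4}{7} + 24\right) = 3 \cdot \frac{164}{7} = \frac{492}{7}$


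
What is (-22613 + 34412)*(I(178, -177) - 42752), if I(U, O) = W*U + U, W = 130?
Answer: -229301766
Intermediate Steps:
I(U, O) = 131*U (I(U, O) = 130*U + U = 131*U)
(-22613 + 34412)*(I(178, -177) - 42752) = (-22613 + 34412)*(131*178 - 42752) = 11799*(23318 - 42752) = 11799*(-19434) = -229301766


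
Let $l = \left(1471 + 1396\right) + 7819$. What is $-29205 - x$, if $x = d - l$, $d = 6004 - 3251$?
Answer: $-21272$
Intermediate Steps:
$d = 2753$
$l = 10686$ ($l = 2867 + 7819 = 10686$)
$x = -7933$ ($x = 2753 - 10686 = -7933$)
$-29205 - x = -29205 - -7933 = -29205 + 7933 = -21272$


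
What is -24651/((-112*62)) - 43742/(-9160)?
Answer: 66193451/7950880 ≈ 8.3253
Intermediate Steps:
-24651/((-112*62)) - 43742/(-9160) = -24651/(-6944) - 43742*(-1/9160) = -24651*(-1/6944) + 21871/4580 = 24651/6944 + 21871/4580 = 66193451/7950880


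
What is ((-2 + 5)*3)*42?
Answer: 378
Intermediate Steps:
((-2 + 5)*3)*42 = (3*3)*42 = 9*42 = 378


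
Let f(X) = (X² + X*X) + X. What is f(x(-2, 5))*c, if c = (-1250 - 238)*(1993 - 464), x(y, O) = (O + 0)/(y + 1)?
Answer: -102381840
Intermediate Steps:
x(y, O) = O/(1 + y)
f(X) = X + 2*X² (f(X) = (X² + X²) + X = 2*X² + X = X + 2*X²)
c = -2275152 (c = -1488*1529 = -2275152)
f(x(-2, 5))*c = ((5/(1 - 2))*(1 + 2*(5/(1 - 2))))*(-2275152) = ((5/(-1))*(1 + 2*(5/(-1))))*(-2275152) = ((5*(-1))*(1 + 2*(5*(-1))))*(-2275152) = -5*(1 + 2*(-5))*(-2275152) = -5*(1 - 10)*(-2275152) = -5*(-9)*(-2275152) = 45*(-2275152) = -102381840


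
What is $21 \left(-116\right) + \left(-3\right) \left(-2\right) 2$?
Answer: $-2424$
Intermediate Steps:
$21 \left(-116\right) + \left(-3\right) \left(-2\right) 2 = -2436 + 6 \cdot 2 = -2436 + 12 = -2424$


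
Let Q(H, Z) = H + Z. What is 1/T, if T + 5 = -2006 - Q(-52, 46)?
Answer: -1/2005 ≈ -0.00049875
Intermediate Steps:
T = -2005 (T = -5 + (-2006 - (-52 + 46)) = -5 + (-2006 - 1*(-6)) = -5 + (-2006 + 6) = -5 - 2000 = -2005)
1/T = 1/(-2005) = -1/2005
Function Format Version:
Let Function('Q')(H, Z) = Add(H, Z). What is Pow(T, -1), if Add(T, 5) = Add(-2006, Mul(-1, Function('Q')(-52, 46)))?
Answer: Rational(-1, 2005) ≈ -0.00049875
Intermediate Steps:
T = -2005 (T = Add(-5, Add(-2006, Mul(-1, Add(-52, 46)))) = Add(-5, Add(-2006, Mul(-1, -6))) = Add(-5, Add(-2006, 6)) = Add(-5, -2000) = -2005)
Pow(T, -1) = Pow(-2005, -1) = Rational(-1, 2005)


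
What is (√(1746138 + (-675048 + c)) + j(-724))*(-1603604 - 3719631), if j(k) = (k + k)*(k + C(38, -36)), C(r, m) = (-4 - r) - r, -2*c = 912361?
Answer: -6197267601120 - 5323235*√2459638/2 ≈ -6.2014e+12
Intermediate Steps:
c = -912361/2 (c = -½*912361 = -912361/2 ≈ -4.5618e+5)
C(r, m) = -4 - 2*r
j(k) = 2*k*(-80 + k) (j(k) = (k + k)*(k + (-4 - 2*38)) = (2*k)*(k + (-4 - 76)) = (2*k)*(k - 80) = (2*k)*(-80 + k) = 2*k*(-80 + k))
(√(1746138 + (-675048 + c)) + j(-724))*(-1603604 - 3719631) = (√(1746138 + (-675048 - 912361/2)) + 2*(-724)*(-80 - 724))*(-1603604 - 3719631) = (√(1746138 - 2262457/2) + 2*(-724)*(-804))*(-5323235) = (√(1229819/2) + 1164192)*(-5323235) = (√2459638/2 + 1164192)*(-5323235) = (1164192 + √2459638/2)*(-5323235) = -6197267601120 - 5323235*√2459638/2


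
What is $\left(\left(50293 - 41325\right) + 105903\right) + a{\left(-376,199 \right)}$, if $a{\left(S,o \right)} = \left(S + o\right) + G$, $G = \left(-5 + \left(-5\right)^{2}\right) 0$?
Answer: $114694$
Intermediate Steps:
$G = 0$ ($G = \left(-5 + 25\right) 0 = 20 \cdot 0 = 0$)
$a{\left(S,o \right)} = S + o$ ($a{\left(S,o \right)} = \left(S + o\right) + 0 = S + o$)
$\left(\left(50293 - 41325\right) + 105903\right) + a{\left(-376,199 \right)} = \left(\left(50293 - 41325\right) + 105903\right) + \left(-376 + 199\right) = \left(8968 + 105903\right) - 177 = 114871 - 177 = 114694$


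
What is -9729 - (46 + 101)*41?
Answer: -15756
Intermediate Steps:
-9729 - (46 + 101)*41 = -9729 - 147*41 = -9729 - 1*6027 = -9729 - 6027 = -15756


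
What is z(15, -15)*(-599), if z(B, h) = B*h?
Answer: 134775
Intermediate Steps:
z(15, -15)*(-599) = (15*(-15))*(-599) = -225*(-599) = 134775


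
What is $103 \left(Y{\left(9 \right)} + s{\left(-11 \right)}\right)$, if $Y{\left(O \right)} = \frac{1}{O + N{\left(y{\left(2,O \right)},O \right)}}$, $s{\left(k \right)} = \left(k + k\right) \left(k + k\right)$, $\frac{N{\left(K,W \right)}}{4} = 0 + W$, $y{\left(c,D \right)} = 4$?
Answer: $\frac{2243443}{45} \approx 49854.0$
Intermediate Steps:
$N{\left(K,W \right)} = 4 W$ ($N{\left(K,W \right)} = 4 \left(0 + W\right) = 4 W$)
$s{\left(k \right)} = 4 k^{2}$ ($s{\left(k \right)} = 2 k 2 k = 4 k^{2}$)
$Y{\left(O \right)} = \frac{1}{5 O}$ ($Y{\left(O \right)} = \frac{1}{O + 4 O} = \frac{1}{5 O}$)
$103 \left(Y{\left(9 \right)} + s{\left(-11 \right)}\right) = 103 \left(\frac{1}{5 \cdot 9} + 4 \left(-11\right)^{2}\right) = 103 \left(\frac{1}{5} \cdot \frac{1}{9} + 4 \cdot 121\right) = 103 \left(\frac{1}{45} + 484\right) = 103 \cdot \frac{21781}{45} = \frac{2243443}{45}$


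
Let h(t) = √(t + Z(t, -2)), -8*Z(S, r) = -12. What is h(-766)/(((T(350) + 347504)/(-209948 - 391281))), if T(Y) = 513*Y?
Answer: -601229*I*√3058/1054108 ≈ -31.541*I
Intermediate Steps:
Z(S, r) = 3/2 (Z(S, r) = -⅛*(-12) = 3/2)
h(t) = √(3/2 + t) (h(t) = √(t + 3/2) = √(3/2 + t))
h(-766)/(((T(350) + 347504)/(-209948 - 391281))) = (√(6 + 4*(-766))/2)/(((513*350 + 347504)/(-209948 - 391281))) = (√(6 - 3064)/2)/(((179550 + 347504)/(-601229))) = (√(-3058)/2)/((527054*(-1/601229))) = ((I*√3058)/2)/(-527054/601229) = (I*√3058/2)*(-601229/527054) = -601229*I*√3058/1054108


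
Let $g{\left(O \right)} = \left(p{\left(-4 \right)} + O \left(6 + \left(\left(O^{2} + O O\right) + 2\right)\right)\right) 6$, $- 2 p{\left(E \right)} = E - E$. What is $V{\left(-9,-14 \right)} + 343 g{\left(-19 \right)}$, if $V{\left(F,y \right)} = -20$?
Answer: $-28544480$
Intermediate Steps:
$p{\left(E \right)} = 0$ ($p{\left(E \right)} = - \frac{E - E}{2} = \left(- \frac{1}{2}\right) 0 = 0$)
$g{\left(O \right)} = 6 O \left(8 + 2 O^{2}\right)$ ($g{\left(O \right)} = \left(0 + O \left(6 + \left(\left(O^{2} + O O\right) + 2\right)\right)\right) 6 = \left(0 + O \left(6 + \left(\left(O^{2} + O^{2}\right) + 2\right)\right)\right) 6 = \left(0 + O \left(6 + \left(2 O^{2} + 2\right)\right)\right) 6 = \left(0 + O \left(6 + \left(2 + 2 O^{2}\right)\right)\right) 6 = \left(0 + O \left(8 + 2 O^{2}\right)\right) 6 = O \left(8 + 2 O^{2}\right) 6 = 6 O \left(8 + 2 O^{2}\right)$)
$V{\left(-9,-14 \right)} + 343 g{\left(-19 \right)} = -20 + 343 \cdot 12 \left(-19\right) \left(4 + \left(-19\right)^{2}\right) = -20 + 343 \cdot 12 \left(-19\right) \left(4 + 361\right) = -20 + 343 \cdot 12 \left(-19\right) 365 = -20 + 343 \left(-83220\right) = -20 - 28544460 = -28544480$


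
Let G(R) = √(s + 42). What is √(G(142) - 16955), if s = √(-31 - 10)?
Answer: √(-16955 + √(42 + I*√41)) ≈ 0.002 + 130.19*I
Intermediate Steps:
s = I*√41 (s = √(-41) = I*√41 ≈ 6.4031*I)
G(R) = √(42 + I*√41) (G(R) = √(I*√41 + 42) = √(42 + I*√41))
√(G(142) - 16955) = √(√(42 + I*√41) - 16955) = √(-16955 + √(42 + I*√41))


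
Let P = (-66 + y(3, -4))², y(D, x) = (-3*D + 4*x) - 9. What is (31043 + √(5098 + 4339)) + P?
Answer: 41043 + √9437 ≈ 41140.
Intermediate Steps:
y(D, x) = -9 - 3*D + 4*x
P = 10000 (P = (-66 + (-9 - 3*3 + 4*(-4)))² = (-66 + (-9 - 9 - 16))² = (-66 - 34)² = (-100)² = 10000)
(31043 + √(5098 + 4339)) + P = (31043 + √(5098 + 4339)) + 10000 = (31043 + √9437) + 10000 = 41043 + √9437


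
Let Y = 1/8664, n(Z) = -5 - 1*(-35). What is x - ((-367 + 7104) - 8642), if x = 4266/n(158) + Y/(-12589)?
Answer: 1116451738651/545355480 ≈ 2047.2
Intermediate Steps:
n(Z) = 30 (n(Z) = -5 + 35 = 30)
Y = 1/8664 ≈ 0.00011542
x = 77549549251/545355480 (x = 4266/30 + (1/8664)/(-12589) = 4266*(1/30) + (1/8664)*(-1/12589) = 711/5 - 1/109071096 = 77549549251/545355480 ≈ 142.20)
x - ((-367 + 7104) - 8642) = 77549549251/545355480 - ((-367 + 7104) - 8642) = 77549549251/545355480 - (6737 - 8642) = 77549549251/545355480 - 1*(-1905) = 77549549251/545355480 + 1905 = 1116451738651/545355480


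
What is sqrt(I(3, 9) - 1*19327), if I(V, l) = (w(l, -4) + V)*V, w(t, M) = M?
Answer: I*sqrt(19330) ≈ 139.03*I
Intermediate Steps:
I(V, l) = V*(-4 + V) (I(V, l) = (-4 + V)*V = V*(-4 + V))
sqrt(I(3, 9) - 1*19327) = sqrt(3*(-4 + 3) - 1*19327) = sqrt(3*(-1) - 19327) = sqrt(-3 - 19327) = sqrt(-19330) = I*sqrt(19330)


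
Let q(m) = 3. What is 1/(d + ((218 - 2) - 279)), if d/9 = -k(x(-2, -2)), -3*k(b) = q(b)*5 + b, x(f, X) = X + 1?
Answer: -1/21 ≈ -0.047619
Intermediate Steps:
x(f, X) = 1 + X
k(b) = -5 - b/3 (k(b) = -(3*5 + b)/3 = -(15 + b)/3 = -5 - b/3)
d = 42 (d = 9*(-(-5 - (1 - 2)/3)) = 9*(-(-5 - ⅓*(-1))) = 9*(-(-5 + ⅓)) = 9*(-1*(-14/3)) = 9*(14/3) = 42)
1/(d + ((218 - 2) - 279)) = 1/(42 + ((218 - 2) - 279)) = 1/(42 + (216 - 279)) = 1/(42 - 63) = 1/(-21) = -1/21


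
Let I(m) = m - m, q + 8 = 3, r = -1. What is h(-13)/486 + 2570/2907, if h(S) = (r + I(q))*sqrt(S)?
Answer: 2570/2907 - I*sqrt(13)/486 ≈ 0.88407 - 0.0074188*I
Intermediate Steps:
q = -5 (q = -8 + 3 = -5)
I(m) = 0
h(S) = -sqrt(S) (h(S) = (-1 + 0)*sqrt(S) = -sqrt(S))
h(-13)/486 + 2570/2907 = -sqrt(-13)/486 + 2570/2907 = -I*sqrt(13)*(1/486) + 2570*(1/2907) = -I*sqrt(13)*(1/486) + 2570/2907 = -I*sqrt(13)/486 + 2570/2907 = 2570/2907 - I*sqrt(13)/486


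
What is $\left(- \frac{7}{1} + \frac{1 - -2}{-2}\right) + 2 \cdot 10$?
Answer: $\frac{23}{2} \approx 11.5$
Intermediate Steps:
$\left(- \frac{7}{1} + \frac{1 - -2}{-2}\right) + 2 \cdot 10 = \left(\left(-7\right) 1 + \left(1 + 2\right) \left(- \frac{1}{2}\right)\right) + 20 = \left(-7 + 3 \left(- \frac{1}{2}\right)\right) + 20 = \left(-7 - \frac{3}{2}\right) + 20 = - \frac{17}{2} + 20 = \frac{23}{2}$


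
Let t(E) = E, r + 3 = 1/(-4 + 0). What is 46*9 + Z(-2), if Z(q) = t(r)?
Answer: 1643/4 ≈ 410.75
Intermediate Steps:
r = -13/4 (r = -3 + 1/(-4 + 0) = -3 + 1/(-4) = -3 - 1/4 = -13/4 ≈ -3.2500)
Z(q) = -13/4
46*9 + Z(-2) = 46*9 - 13/4 = 414 - 13/4 = 1643/4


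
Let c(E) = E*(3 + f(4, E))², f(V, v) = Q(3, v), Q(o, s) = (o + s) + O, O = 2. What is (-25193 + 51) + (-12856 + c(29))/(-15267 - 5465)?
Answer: -521270789/20732 ≈ -25143.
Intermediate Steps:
Q(o, s) = 2 + o + s (Q(o, s) = (o + s) + 2 = 2 + o + s)
f(V, v) = 5 + v (f(V, v) = 2 + 3 + v = 5 + v)
c(E) = E*(8 + E)² (c(E) = E*(3 + (5 + E))² = E*(8 + E)²)
(-25193 + 51) + (-12856 + c(29))/(-15267 - 5465) = (-25193 + 51) + (-12856 + 29*(8 + 29)²)/(-15267 - 5465) = -25142 + (-12856 + 29*37²)/(-20732) = -25142 + (-12856 + 29*1369)*(-1/20732) = -25142 + (-12856 + 39701)*(-1/20732) = -25142 + 26845*(-1/20732) = -25142 - 26845/20732 = -521270789/20732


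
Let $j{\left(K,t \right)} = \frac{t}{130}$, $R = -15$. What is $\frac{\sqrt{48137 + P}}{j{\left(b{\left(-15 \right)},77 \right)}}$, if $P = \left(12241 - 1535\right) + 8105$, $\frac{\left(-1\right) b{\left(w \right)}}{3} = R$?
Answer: $\frac{260 \sqrt{16737}}{77} \approx 436.84$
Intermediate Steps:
$b{\left(w \right)} = 45$ ($b{\left(w \right)} = \left(-3\right) \left(-15\right) = 45$)
$j{\left(K,t \right)} = \frac{t}{130}$ ($j{\left(K,t \right)} = t \frac{1}{130} = \frac{t}{130}$)
$P = 18811$ ($P = 10706 + 8105 = 18811$)
$\frac{\sqrt{48137 + P}}{j{\left(b{\left(-15 \right)},77 \right)}} = \frac{\sqrt{48137 + 18811}}{\frac{1}{130} \cdot 77} = \frac{\sqrt{66948}}{\frac{77}{130}} = 2 \sqrt{16737} \cdot \frac{130}{77} = \frac{260 \sqrt{16737}}{77}$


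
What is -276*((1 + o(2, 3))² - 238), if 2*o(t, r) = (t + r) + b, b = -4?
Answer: 65067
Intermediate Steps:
o(t, r) = -2 + r/2 + t/2 (o(t, r) = ((t + r) - 4)/2 = ((r + t) - 4)/2 = (-4 + r + t)/2 = -2 + r/2 + t/2)
-276*((1 + o(2, 3))² - 238) = -276*((1 + (-2 + (½)*3 + (½)*2))² - 238) = -276*((1 + (-2 + 3/2 + 1))² - 238) = -276*((1 + ½)² - 238) = -276*((3/2)² - 238) = -276*(9/4 - 238) = -276*(-943/4) = 65067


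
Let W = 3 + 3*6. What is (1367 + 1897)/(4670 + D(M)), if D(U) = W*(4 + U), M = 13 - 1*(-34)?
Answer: 3264/5741 ≈ 0.56854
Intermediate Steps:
W = 21 (W = 3 + 18 = 21)
M = 47 (M = 13 + 34 = 47)
D(U) = 84 + 21*U (D(U) = 21*(4 + U) = 84 + 21*U)
(1367 + 1897)/(4670 + D(M)) = (1367 + 1897)/(4670 + (84 + 21*47)) = 3264/(4670 + (84 + 987)) = 3264/(4670 + 1071) = 3264/5741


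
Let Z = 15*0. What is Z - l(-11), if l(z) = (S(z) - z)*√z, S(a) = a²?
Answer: -132*I*√11 ≈ -437.79*I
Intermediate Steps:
Z = 0
l(z) = √z*(z² - z) (l(z) = (z² - z)*√z = √z*(z² - z))
Z - l(-11) = 0 - (-11)^(3/2)*(-1 - 11) = 0 - (-11*I*√11)*(-12) = 0 - 132*I*√11 = -132*I*√11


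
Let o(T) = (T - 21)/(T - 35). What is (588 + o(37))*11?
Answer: 6556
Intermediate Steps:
o(T) = (-21 + T)/(-35 + T)
(588 + o(37))*11 = (588 + (-21 + 37)/(-35 + 37))*11 = (588 + 16/2)*11 = (588 + (1/2)*16)*11 = (588 + 8)*11 = 596*11 = 6556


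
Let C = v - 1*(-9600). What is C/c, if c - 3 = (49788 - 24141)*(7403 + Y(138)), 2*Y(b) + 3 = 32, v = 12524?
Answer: 44248/380473251 ≈ 0.00011630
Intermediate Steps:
Y(b) = 29/2 (Y(b) = -3/2 + (½)*32 = -3/2 + 16 = 29/2)
C = 22124 (C = 12524 - 1*(-9600) = 12524 + 9600 = 22124)
c = 380473251/2 (c = 3 + (49788 - 24141)*(7403 + 29/2) = 3 + 25647*(14835/2) = 3 + 380473245/2 = 380473251/2 ≈ 1.9024e+8)
C/c = 22124/(380473251/2) = 22124*(2/380473251) = 44248/380473251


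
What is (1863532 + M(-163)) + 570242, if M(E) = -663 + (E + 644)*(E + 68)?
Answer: 2387416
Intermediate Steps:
M(E) = -663 + (68 + E)*(644 + E) (M(E) = -663 + (644 + E)*(68 + E) = -663 + (68 + E)*(644 + E))
(1863532 + M(-163)) + 570242 = (1863532 + (43129 + (-163)**2 + 712*(-163))) + 570242 = (1863532 + (43129 + 26569 - 116056)) + 570242 = (1863532 - 46358) + 570242 = 1817174 + 570242 = 2387416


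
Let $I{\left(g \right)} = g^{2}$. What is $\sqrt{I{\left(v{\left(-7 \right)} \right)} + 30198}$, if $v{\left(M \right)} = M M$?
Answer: $\sqrt{32599} \approx 180.55$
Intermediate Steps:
$v{\left(M \right)} = M^{2}$
$\sqrt{I{\left(v{\left(-7 \right)} \right)} + 30198} = \sqrt{\left(\left(-7\right)^{2}\right)^{2} + 30198} = \sqrt{49^{2} + 30198} = \sqrt{2401 + 30198} = \sqrt{32599}$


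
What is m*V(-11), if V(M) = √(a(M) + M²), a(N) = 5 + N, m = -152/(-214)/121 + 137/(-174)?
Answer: -1760515*√115/2252778 ≈ -8.3805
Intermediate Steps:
m = -1760515/2252778 (m = -152*(-1/214)*(1/121) + 137*(-1/174) = (76/107)*(1/121) - 137/174 = 76/12947 - 137/174 = -1760515/2252778 ≈ -0.78149)
V(M) = √(5 + M + M²) (V(M) = √((5 + M) + M²) = √(5 + M + M²))
m*V(-11) = -1760515*√(5 - 11 + (-11)²)/2252778 = -1760515*√(5 - 11 + 121)/2252778 = -1760515*√115/2252778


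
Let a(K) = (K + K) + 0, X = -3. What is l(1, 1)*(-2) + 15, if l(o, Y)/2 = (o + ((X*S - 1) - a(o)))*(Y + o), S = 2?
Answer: 79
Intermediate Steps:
a(K) = 2*K (a(K) = 2*K + 0 = 2*K)
l(o, Y) = 2*(-7 - o)*(Y + o) (l(o, Y) = 2*((o + ((-3*2 - 1) - 2*o))*(Y + o)) = 2*((o + ((-6 - 1) - 2*o))*(Y + o)) = 2*((o + (-7 - 2*o))*(Y + o)) = 2*((-7 - o)*(Y + o)) = 2*(-7 - o)*(Y + o))
l(1, 1)*(-2) + 15 = (-14*1 - 14*1 - 2*1**2 - 2*1*1)*(-2) + 15 = (-14 - 14 - 2*1 - 2)*(-2) + 15 = (-14 - 14 - 2 - 2)*(-2) + 15 = -32*(-2) + 15 = 64 + 15 = 79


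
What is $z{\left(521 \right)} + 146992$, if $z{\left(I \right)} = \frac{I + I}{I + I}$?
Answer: $146993$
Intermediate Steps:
$z{\left(I \right)} = 1$ ($z{\left(I \right)} = \frac{2 I}{2 I} = 2 I \frac{1}{2 I} = 1$)
$z{\left(521 \right)} + 146992 = 1 + 146992 = 146993$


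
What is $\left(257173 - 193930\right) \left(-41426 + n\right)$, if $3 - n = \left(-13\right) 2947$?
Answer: $-196812216$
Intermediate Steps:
$n = 38314$ ($n = 3 - \left(-13\right) 2947 = 3 - -38311 = 3 + 38311 = 38314$)
$\left(257173 - 193930\right) \left(-41426 + n\right) = \left(257173 - 193930\right) \left(-41426 + 38314\right) = 63243 \left(-3112\right) = -196812216$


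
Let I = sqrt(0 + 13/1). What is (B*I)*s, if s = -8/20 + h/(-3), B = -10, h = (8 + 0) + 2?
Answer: 112*sqrt(13)/3 ≈ 134.61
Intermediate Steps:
I = sqrt(13) (I = sqrt(0 + 13*1) = sqrt(0 + 13) = sqrt(13) ≈ 3.6056)
h = 10 (h = 8 + 2 = 10)
s = -56/15 (s = -8/20 + 10/(-3) = -8*1/20 + 10*(-1/3) = -2/5 - 10/3 = -56/15 ≈ -3.7333)
(B*I)*s = -10*sqrt(13)*(-56/15) = 112*sqrt(13)/3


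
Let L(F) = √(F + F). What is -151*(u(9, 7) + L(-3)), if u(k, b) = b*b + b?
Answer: -8456 - 151*I*√6 ≈ -8456.0 - 369.87*I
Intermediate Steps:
L(F) = √2*√F (L(F) = √(2*F) = √2*√F)
u(k, b) = b + b² (u(k, b) = b² + b = b + b²)
-151*(u(9, 7) + L(-3)) = -151*(7*(1 + 7) + √2*√(-3)) = -151*(7*8 + √2*(I*√3)) = -151*(56 + I*√6) = -8456 - 151*I*√6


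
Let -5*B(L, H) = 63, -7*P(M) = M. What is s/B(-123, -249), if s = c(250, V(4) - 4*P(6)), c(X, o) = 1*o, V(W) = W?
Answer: -260/441 ≈ -0.58957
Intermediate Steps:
P(M) = -M/7
c(X, o) = o
B(L, H) = -63/5 (B(L, H) = -⅕*63 = -63/5)
s = 52/7 (s = 4 - (-4)*6/7 = 4 - 4*(-6/7) = 4 + 24/7 = 52/7 ≈ 7.4286)
s/B(-123, -249) = 52/(7*(-63/5)) = (52/7)*(-5/63) = -260/441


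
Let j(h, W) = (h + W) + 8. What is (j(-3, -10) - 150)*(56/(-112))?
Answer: 155/2 ≈ 77.500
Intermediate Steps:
j(h, W) = 8 + W + h (j(h, W) = (W + h) + 8 = 8 + W + h)
(j(-3, -10) - 150)*(56/(-112)) = ((8 - 10 - 3) - 150)*(56/(-112)) = (-5 - 150)*(56*(-1/112)) = -155*(-1/2) = 155/2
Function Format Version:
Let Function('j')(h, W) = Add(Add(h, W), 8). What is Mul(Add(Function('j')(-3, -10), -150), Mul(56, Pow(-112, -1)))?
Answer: Rational(155, 2) ≈ 77.500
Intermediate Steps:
Function('j')(h, W) = Add(8, W, h) (Function('j')(h, W) = Add(Add(W, h), 8) = Add(8, W, h))
Mul(Add(Function('j')(-3, -10), -150), Mul(56, Pow(-112, -1))) = Mul(Add(Add(8, -10, -3), -150), Mul(56, Pow(-112, -1))) = Mul(Add(-5, -150), Mul(56, Rational(-1, 112))) = Mul(-155, Rational(-1, 2)) = Rational(155, 2)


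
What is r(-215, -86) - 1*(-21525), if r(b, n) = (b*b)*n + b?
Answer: -3954040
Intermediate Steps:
r(b, n) = b + n*b² (r(b, n) = b²*n + b = n*b² + b = b + n*b²)
r(-215, -86) - 1*(-21525) = -215*(1 - 215*(-86)) - 1*(-21525) = -215*(1 + 18490) + 21525 = -215*18491 + 21525 = -3975565 + 21525 = -3954040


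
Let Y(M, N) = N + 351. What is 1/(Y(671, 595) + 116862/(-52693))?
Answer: 52693/49730716 ≈ 0.0010596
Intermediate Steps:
Y(M, N) = 351 + N
1/(Y(671, 595) + 116862/(-52693)) = 1/((351 + 595) + 116862/(-52693)) = 1/(946 + 116862*(-1/52693)) = 1/(946 - 116862/52693) = 1/(49730716/52693) = 52693/49730716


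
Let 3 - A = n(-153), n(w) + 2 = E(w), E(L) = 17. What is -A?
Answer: 12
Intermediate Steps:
n(w) = 15 (n(w) = -2 + 17 = 15)
A = -12 (A = 3 - 1*15 = 3 - 15 = -12)
-A = -1*(-12) = 12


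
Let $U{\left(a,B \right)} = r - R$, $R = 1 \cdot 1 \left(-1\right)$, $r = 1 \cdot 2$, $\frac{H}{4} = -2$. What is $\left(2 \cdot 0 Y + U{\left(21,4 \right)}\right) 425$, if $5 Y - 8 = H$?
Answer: $1275$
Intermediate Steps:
$H = -8$ ($H = 4 \left(-2\right) = -8$)
$Y = 0$ ($Y = \frac{8}{5} + \frac{1}{5} \left(-8\right) = \frac{8}{5} - \frac{8}{5} = 0$)
$r = 2$
$R = -1$ ($R = 1 \left(-1\right) = -1$)
$U{\left(a,B \right)} = 3$ ($U{\left(a,B \right)} = 2 - -1 = 2 + 1 = 3$)
$\left(2 \cdot 0 Y + U{\left(21,4 \right)}\right) 425 = \left(2 \cdot 0 \cdot 0 + 3\right) 425 = \left(0 \cdot 0 + 3\right) 425 = \left(0 + 3\right) 425 = 3 \cdot 425 = 1275$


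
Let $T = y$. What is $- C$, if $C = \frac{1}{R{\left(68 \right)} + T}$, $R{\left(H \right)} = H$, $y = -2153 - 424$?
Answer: $\frac{1}{2509} \approx 0.00039857$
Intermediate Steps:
$y = -2577$ ($y = -2153 - 424 = -2577$)
$T = -2577$
$C = - \frac{1}{2509}$ ($C = \frac{1}{68 - 2577} = \frac{1}{-2509} = - \frac{1}{2509} \approx -0.00039857$)
$- C = \left(-1\right) \left(- \frac{1}{2509}\right) = \frac{1}{2509}$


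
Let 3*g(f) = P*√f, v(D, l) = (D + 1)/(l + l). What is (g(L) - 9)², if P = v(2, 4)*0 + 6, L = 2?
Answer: 89 - 36*√2 ≈ 38.088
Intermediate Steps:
v(D, l) = (1 + D)/(2*l) (v(D, l) = (1 + D)/((2*l)) = (1 + D)*(1/(2*l)) = (1 + D)/(2*l))
P = 6 (P = ((½)*(1 + 2)/4)*0 + 6 = ((½)*(¼)*3)*0 + 6 = (3/8)*0 + 6 = 0 + 6 = 6)
g(f) = 2*√f (g(f) = (6*√f)/3 = 2*√f)
(g(L) - 9)² = (2*√2 - 9)² = (-9 + 2*√2)²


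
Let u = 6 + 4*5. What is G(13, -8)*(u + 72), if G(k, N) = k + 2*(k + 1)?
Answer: 4018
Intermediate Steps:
u = 26 (u = 6 + 20 = 26)
G(k, N) = 2 + 3*k (G(k, N) = k + 2*(1 + k) = k + (2 + 2*k) = 2 + 3*k)
G(13, -8)*(u + 72) = (2 + 3*13)*(26 + 72) = (2 + 39)*98 = 41*98 = 4018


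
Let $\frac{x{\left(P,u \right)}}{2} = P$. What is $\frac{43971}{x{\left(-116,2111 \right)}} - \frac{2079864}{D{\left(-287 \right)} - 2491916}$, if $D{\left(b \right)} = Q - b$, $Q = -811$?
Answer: $- \frac{13639068849}{72280760} \approx -188.7$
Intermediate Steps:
$x{\left(P,u \right)} = 2 P$
$D{\left(b \right)} = -811 - b$
$\frac{43971}{x{\left(-116,2111 \right)}} - \frac{2079864}{D{\left(-287 \right)} - 2491916} = \frac{43971}{2 \left(-116\right)} - \frac{2079864}{\left(-811 - -287\right) - 2491916} = \frac{43971}{-232} - \frac{2079864}{\left(-811 + 287\right) - 2491916} = 43971 \left(- \frac{1}{232}\right) - \frac{2079864}{-524 - 2491916} = - \frac{43971}{232} - \frac{2079864}{-2492440} = - \frac{43971}{232} - - \frac{259983}{311555} = - \frac{43971}{232} + \frac{259983}{311555} = - \frac{13639068849}{72280760}$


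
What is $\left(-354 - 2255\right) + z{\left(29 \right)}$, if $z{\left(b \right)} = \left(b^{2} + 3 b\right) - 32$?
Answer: $-1713$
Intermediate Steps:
$z{\left(b \right)} = -32 + b^{2} + 3 b$
$\left(-354 - 2255\right) + z{\left(29 \right)} = \left(-354 - 2255\right) + \left(-32 + 29^{2} + 3 \cdot 29\right) = -2609 + \left(-32 + 841 + 87\right) = -2609 + 896 = -1713$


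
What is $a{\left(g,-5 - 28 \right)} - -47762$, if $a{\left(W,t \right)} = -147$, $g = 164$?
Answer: $47615$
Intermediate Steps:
$a{\left(g,-5 - 28 \right)} - -47762 = -147 - -47762 = -147 + 47762 = 47615$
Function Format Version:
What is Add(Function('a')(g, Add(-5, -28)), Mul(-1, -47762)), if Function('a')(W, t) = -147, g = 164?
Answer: 47615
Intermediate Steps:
Add(Function('a')(g, Add(-5, -28)), Mul(-1, -47762)) = Add(-147, Mul(-1, -47762)) = Add(-147, 47762) = 47615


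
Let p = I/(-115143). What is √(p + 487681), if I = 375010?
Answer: √6465587845902339/115143 ≈ 698.34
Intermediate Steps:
p = -375010/115143 (p = 375010/(-115143) = 375010*(-1/115143) = -375010/115143 ≈ -3.2569)
√(p + 487681) = √(-375010/115143 + 487681) = √(56152678373/115143) = √6465587845902339/115143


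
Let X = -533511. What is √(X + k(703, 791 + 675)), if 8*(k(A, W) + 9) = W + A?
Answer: 3*I*√947998/4 ≈ 730.24*I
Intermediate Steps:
k(A, W) = -9 + A/8 + W/8 (k(A, W) = -9 + (W + A)/8 = -9 + (A + W)/8 = -9 + (A/8 + W/8) = -9 + A/8 + W/8)
√(X + k(703, 791 + 675)) = √(-533511 + (-9 + (⅛)*703 + (791 + 675)/8)) = √(-533511 + (-9 + 703/8 + (⅛)*1466)) = √(-533511 + (-9 + 703/8 + 733/4)) = √(-533511 + 2097/8) = √(-4265991/8) = 3*I*√947998/4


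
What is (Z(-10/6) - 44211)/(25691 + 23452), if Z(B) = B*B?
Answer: -397874/442287 ≈ -0.89958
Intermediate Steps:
Z(B) = B²
(Z(-10/6) - 44211)/(25691 + 23452) = ((-10/6)² - 44211)/(25691 + 23452) = ((-10*⅙)² - 44211)/49143 = ((-5/3)² - 44211)*(1/49143) = (25/9 - 44211)*(1/49143) = -397874/9*1/49143 = -397874/442287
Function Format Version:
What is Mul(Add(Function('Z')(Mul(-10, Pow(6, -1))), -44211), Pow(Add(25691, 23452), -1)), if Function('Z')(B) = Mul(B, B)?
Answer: Rational(-397874, 442287) ≈ -0.89958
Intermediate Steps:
Function('Z')(B) = Pow(B, 2)
Mul(Add(Function('Z')(Mul(-10, Pow(6, -1))), -44211), Pow(Add(25691, 23452), -1)) = Mul(Add(Pow(Mul(-10, Pow(6, -1)), 2), -44211), Pow(Add(25691, 23452), -1)) = Mul(Add(Pow(Mul(-10, Rational(1, 6)), 2), -44211), Pow(49143, -1)) = Mul(Add(Pow(Rational(-5, 3), 2), -44211), Rational(1, 49143)) = Mul(Add(Rational(25, 9), -44211), Rational(1, 49143)) = Mul(Rational(-397874, 9), Rational(1, 49143)) = Rational(-397874, 442287)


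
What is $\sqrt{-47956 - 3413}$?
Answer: $i \sqrt{51369} \approx 226.65 i$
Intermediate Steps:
$\sqrt{-47956 - 3413} = \sqrt{-51369} = i \sqrt{51369}$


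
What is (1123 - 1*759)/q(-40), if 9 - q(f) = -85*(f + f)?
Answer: -364/6791 ≈ -0.053600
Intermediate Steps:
q(f) = 9 + 170*f (q(f) = 9 - (-85)*(f + f) = 9 - (-85)*2*f = 9 - (-170)*f = 9 + 170*f)
(1123 - 1*759)/q(-40) = (1123 - 1*759)/(9 + 170*(-40)) = (1123 - 759)/(9 - 6800) = 364/(-6791) = 364*(-1/6791) = -364/6791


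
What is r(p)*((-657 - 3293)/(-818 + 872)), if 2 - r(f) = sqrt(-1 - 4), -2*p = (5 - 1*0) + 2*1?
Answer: -3950/27 + 1975*I*sqrt(5)/27 ≈ -146.3 + 163.56*I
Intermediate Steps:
p = -7/2 (p = -((5 - 1*0) + 2*1)/2 = -((5 + 0) + 2)/2 = -(5 + 2)/2 = -1/2*7 = -7/2 ≈ -3.5000)
r(f) = 2 - I*sqrt(5) (r(f) = 2 - sqrt(-1 - 4) = 2 - sqrt(-5) = 2 - I*sqrt(5))
r(p)*((-657 - 3293)/(-818 + 872)) = (2 - I*sqrt(5))*((-657 - 3293)/(-818 + 872)) = (2 - I*sqrt(5))*(-3950/54) = (2 - I*sqrt(5))*(-3950*1/54) = (2 - I*sqrt(5))*(-1975/27) = -3950/27 + 1975*I*sqrt(5)/27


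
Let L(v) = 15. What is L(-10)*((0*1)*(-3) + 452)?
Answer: 6780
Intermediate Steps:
L(-10)*((0*1)*(-3) + 452) = 15*((0*1)*(-3) + 452) = 15*(0*(-3) + 452) = 15*(0 + 452) = 15*452 = 6780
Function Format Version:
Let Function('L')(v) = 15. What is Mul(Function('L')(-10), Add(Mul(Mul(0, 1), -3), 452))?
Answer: 6780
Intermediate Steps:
Mul(Function('L')(-10), Add(Mul(Mul(0, 1), -3), 452)) = Mul(15, Add(Mul(Mul(0, 1), -3), 452)) = Mul(15, Add(Mul(0, -3), 452)) = Mul(15, Add(0, 452)) = Mul(15, 452) = 6780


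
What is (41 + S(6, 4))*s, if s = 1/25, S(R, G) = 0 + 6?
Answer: 47/25 ≈ 1.8800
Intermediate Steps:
S(R, G) = 6
s = 1/25 ≈ 0.040000
(41 + S(6, 4))*s = (41 + 6)*(1/25) = 47*(1/25) = 47/25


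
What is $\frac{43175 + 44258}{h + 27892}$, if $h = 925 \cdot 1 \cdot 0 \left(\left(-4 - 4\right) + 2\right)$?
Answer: $\frac{87433}{27892} \approx 3.1347$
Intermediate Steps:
$h = 0$ ($h = 925 \cdot 0 \left(-8 + 2\right) = 925 \cdot 0 \left(-6\right) = 925 \cdot 0 = 0$)
$\frac{43175 + 44258}{h + 27892} = \frac{43175 + 44258}{0 + 27892} = \frac{87433}{27892}$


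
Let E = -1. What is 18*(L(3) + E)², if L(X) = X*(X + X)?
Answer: 5202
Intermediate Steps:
L(X) = 2*X² (L(X) = X*(2*X) = 2*X²)
18*(L(3) + E)² = 18*(2*3² - 1)² = 18*(2*9 - 1)² = 18*(18 - 1)² = 18*17² = 18*289 = 5202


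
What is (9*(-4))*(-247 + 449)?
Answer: -7272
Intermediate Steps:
(9*(-4))*(-247 + 449) = -36*202 = -7272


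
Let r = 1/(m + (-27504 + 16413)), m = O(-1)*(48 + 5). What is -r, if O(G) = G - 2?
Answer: 1/11250 ≈ 8.8889e-5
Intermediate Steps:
O(G) = -2 + G
m = -159 (m = (-2 - 1)*(48 + 5) = -3*53 = -159)
r = -1/11250 (r = 1/(-159 + (-27504 + 16413)) = 1/(-159 - 11091) = 1/(-11250) = -1/11250 ≈ -8.8889e-5)
-r = -1*(-1/11250) = 1/11250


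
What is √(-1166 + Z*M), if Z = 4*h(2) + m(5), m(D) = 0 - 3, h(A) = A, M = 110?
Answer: 2*I*√154 ≈ 24.819*I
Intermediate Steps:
m(D) = -3
Z = 5 (Z = 4*2 - 3 = 8 - 3 = 5)
√(-1166 + Z*M) = √(-1166 + 5*110) = √(-1166 + 550) = √(-616) = 2*I*√154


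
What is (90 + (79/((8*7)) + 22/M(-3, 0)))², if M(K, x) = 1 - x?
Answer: 40335201/3136 ≈ 12862.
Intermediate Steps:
(90 + (79/((8*7)) + 22/M(-3, 0)))² = (90 + (79/((8*7)) + 22/(1 - 1*0)))² = (90 + (79/56 + 22/(1 + 0)))² = (90 + (79*(1/56) + 22/1))² = (90 + (79/56 + 22*1))² = (90 + (79/56 + 22))² = (90 + 1311/56)² = (6351/56)² = 40335201/3136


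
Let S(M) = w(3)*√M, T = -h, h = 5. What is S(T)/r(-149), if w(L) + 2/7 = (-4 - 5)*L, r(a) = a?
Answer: 191*I*√5/1043 ≈ 0.40948*I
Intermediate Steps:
w(L) = -2/7 - 9*L (w(L) = -2/7 + (-4 - 5)*L = -2/7 - 9*L)
T = -5 (T = -1*5 = -5)
S(M) = -191*√M/7 (S(M) = (-2/7 - 9*3)*√M = (-2/7 - 27)*√M = -191*√M/7)
S(T)/r(-149) = -191*I*√5/7/(-149) = -191*I*√5/7*(-1/149) = 191*I*√5/1043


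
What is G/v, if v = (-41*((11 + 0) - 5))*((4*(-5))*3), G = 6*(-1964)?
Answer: -491/615 ≈ -0.79837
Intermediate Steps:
G = -11784
v = 14760 (v = (-41*(11 - 5))*(-20*3) = -41*6*(-60) = -246*(-60) = 14760)
G/v = -11784/14760 = -11784*1/14760 = -491/615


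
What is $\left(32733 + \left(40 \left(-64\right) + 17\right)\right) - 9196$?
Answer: $20994$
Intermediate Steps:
$\left(32733 + \left(40 \left(-64\right) + 17\right)\right) - 9196 = \left(32733 + \left(-2560 + 17\right)\right) - 9196 = \left(32733 - 2543\right) - 9196 = 30190 - 9196 = 20994$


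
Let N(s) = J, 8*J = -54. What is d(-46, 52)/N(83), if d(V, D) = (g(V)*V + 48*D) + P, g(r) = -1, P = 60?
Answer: -10408/27 ≈ -385.48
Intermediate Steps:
d(V, D) = 60 - V + 48*D (d(V, D) = (-V + 48*D) + 60 = 60 - V + 48*D)
J = -27/4 (J = (⅛)*(-54) = -27/4 ≈ -6.7500)
N(s) = -27/4
d(-46, 52)/N(83) = (60 - 1*(-46) + 48*52)/(-27/4) = (60 + 46 + 2496)*(-4/27) = 2602*(-4/27) = -10408/27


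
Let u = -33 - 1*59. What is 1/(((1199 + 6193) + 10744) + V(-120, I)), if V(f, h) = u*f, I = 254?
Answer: 1/29176 ≈ 3.4275e-5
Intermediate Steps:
u = -92 (u = -33 - 59 = -92)
V(f, h) = -92*f
1/(((1199 + 6193) + 10744) + V(-120, I)) = 1/(((1199 + 6193) + 10744) - 92*(-120)) = 1/((7392 + 10744) + 11040) = 1/(18136 + 11040) = 1/29176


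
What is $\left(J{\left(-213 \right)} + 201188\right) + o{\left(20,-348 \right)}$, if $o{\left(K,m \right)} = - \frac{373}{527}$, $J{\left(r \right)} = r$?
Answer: $\frac{105913452}{527} \approx 2.0097 \cdot 10^{5}$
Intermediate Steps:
$o{\left(K,m \right)} = - \frac{373}{527}$ ($o{\left(K,m \right)} = \left(-373\right) \frac{1}{527} = - \frac{373}{527}$)
$\left(J{\left(-213 \right)} + 201188\right) + o{\left(20,-348 \right)} = \left(-213 + 201188\right) - \frac{373}{527} = 200975 - \frac{373}{527} = \frac{105913452}{527}$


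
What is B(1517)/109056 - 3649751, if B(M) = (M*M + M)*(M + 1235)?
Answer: -1020025841/284 ≈ -3.5916e+6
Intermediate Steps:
B(M) = (1235 + M)*(M + M²) (B(M) = (M² + M)*(1235 + M) = (M + M²)*(1235 + M) = (1235 + M)*(M + M²))
B(1517)/109056 - 3649751 = (1517*(1235 + 1517² + 1236*1517))/109056 - 3649751 = (1517*(1235 + 2301289 + 1875012))*(1/109056) - 3649751 = (1517*4177536)*(1/109056) - 3649751 = 6337322112*(1/109056) - 3649751 = 16503443/284 - 3649751 = -1020025841/284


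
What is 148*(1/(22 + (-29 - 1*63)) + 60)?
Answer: 310726/35 ≈ 8877.9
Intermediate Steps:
148*(1/(22 + (-29 - 1*63)) + 60) = 148*(1/(22 + (-29 - 63)) + 60) = 148*(1/(22 - 92) + 60) = 148*(1/(-70) + 60) = 148*(-1/70 + 60) = 148*(4199/70) = 310726/35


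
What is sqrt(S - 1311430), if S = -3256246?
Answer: 2*I*sqrt(1141919) ≈ 2137.2*I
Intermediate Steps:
sqrt(S - 1311430) = sqrt(-3256246 - 1311430) = sqrt(-4567676) = 2*I*sqrt(1141919)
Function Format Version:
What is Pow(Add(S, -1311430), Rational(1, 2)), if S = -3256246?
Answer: Mul(2, I, Pow(1141919, Rational(1, 2))) ≈ Mul(2137.2, I)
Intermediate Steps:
Pow(Add(S, -1311430), Rational(1, 2)) = Pow(Add(-3256246, -1311430), Rational(1, 2)) = Pow(-4567676, Rational(1, 2)) = Mul(2, I, Pow(1141919, Rational(1, 2)))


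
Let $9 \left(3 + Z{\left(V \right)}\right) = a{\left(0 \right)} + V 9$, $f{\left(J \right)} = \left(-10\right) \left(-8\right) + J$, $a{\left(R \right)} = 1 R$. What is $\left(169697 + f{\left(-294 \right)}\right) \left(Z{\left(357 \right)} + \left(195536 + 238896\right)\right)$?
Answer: $73688835638$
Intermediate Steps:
$a{\left(R \right)} = R$
$f{\left(J \right)} = 80 + J$
$Z{\left(V \right)} = -3 + V$ ($Z{\left(V \right)} = -3 + \frac{0 + V 9}{9} = -3 + \frac{0 + 9 V}{9} = -3 + \frac{9 V}{9} = -3 + V$)
$\left(169697 + f{\left(-294 \right)}\right) \left(Z{\left(357 \right)} + \left(195536 + 238896\right)\right) = \left(169697 + \left(80 - 294\right)\right) \left(\left(-3 + 357\right) + \left(195536 + 238896\right)\right) = \left(169697 - 214\right) \left(354 + 434432\right) = 169483 \cdot 434786 = 73688835638$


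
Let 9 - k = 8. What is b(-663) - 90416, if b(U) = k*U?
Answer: -91079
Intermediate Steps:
k = 1 (k = 9 - 1*8 = 9 - 8 = 1)
b(U) = U (b(U) = 1*U = U)
b(-663) - 90416 = -663 - 90416 = -91079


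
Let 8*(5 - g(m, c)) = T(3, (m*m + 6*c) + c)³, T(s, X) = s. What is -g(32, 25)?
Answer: -13/8 ≈ -1.6250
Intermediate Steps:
g(m, c) = 13/8 (g(m, c) = 5 - ⅛*3³ = 5 - ⅛*27 = 5 - 27/8 = 13/8)
-g(32, 25) = -1*13/8 = -13/8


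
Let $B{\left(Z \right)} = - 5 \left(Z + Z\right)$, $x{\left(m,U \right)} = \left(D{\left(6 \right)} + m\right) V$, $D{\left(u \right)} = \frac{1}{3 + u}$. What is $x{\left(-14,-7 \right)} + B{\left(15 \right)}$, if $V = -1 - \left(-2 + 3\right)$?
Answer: $- \frac{1100}{9} \approx -122.22$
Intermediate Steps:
$V = -2$ ($V = -1 - 1 = -2$)
$x{\left(m,U \right)} = - \frac{2}{9} - 2 m$ ($x{\left(m,U \right)} = \left(\frac{1}{3 + 6} + m\right) \left(-2\right) = \left(\frac{1}{9} + m\right) \left(-2\right) = - \frac{2}{9} - 2 m$)
$B{\left(Z \right)} = - 10 Z$ ($B{\left(Z \right)} = - 5 \cdot 2 Z = - 10 Z$)
$x{\left(-14,-7 \right)} + B{\left(15 \right)} = \left(- \frac{2}{9} - -28\right) - 150 = \left(- \frac{2}{9} + 28\right) - 150 = \frac{250}{9} - 150 = - \frac{1100}{9}$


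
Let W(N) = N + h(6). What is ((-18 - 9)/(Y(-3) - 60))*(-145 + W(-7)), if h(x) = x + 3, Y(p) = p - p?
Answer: -1287/20 ≈ -64.350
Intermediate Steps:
Y(p) = 0
h(x) = 3 + x
W(N) = 9 + N (W(N) = N + (3 + 6) = N + 9 = 9 + N)
((-18 - 9)/(Y(-3) - 60))*(-145 + W(-7)) = ((-18 - 9)/(0 - 60))*(-145 + (9 - 7)) = (-27/(-60))*(-145 + 2) = -27*(-1/60)*(-143) = (9/20)*(-143) = -1287/20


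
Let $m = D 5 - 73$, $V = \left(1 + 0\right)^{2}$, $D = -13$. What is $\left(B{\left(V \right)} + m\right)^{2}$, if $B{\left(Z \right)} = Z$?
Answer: $18769$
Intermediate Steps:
$V = 1$ ($V = 1^{2} = 1$)
$m = -138$ ($m = \left(-13\right) 5 - 73 = -65 - 73 = -138$)
$\left(B{\left(V \right)} + m\right)^{2} = \left(1 - 138\right)^{2} = \left(-137\right)^{2} = 18769$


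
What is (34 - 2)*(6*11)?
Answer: 2112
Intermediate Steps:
(34 - 2)*(6*11) = 32*66 = 2112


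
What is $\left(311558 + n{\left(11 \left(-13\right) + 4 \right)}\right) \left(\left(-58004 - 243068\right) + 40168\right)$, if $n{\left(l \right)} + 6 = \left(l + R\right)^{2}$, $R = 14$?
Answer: $-85361788008$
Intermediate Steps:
$n{\left(l \right)} = -6 + \left(14 + l\right)^{2}$ ($n{\left(l \right)} = -6 + \left(l + 14\right)^{2} = -6 + \left(14 + l\right)^{2}$)
$\left(311558 + n{\left(11 \left(-13\right) + 4 \right)}\right) \left(\left(-58004 - 243068\right) + 40168\right) = \left(311558 - \left(6 - \left(14 + \left(11 \left(-13\right) + 4\right)\right)^{2}\right)\right) \left(\left(-58004 - 243068\right) + 40168\right) = \left(311558 - \left(6 - \left(14 + \left(-143 + 4\right)\right)^{2}\right)\right) \left(\left(-58004 - 243068\right) + 40168\right) = \left(311558 - \left(6 - \left(14 - 139\right)^{2}\right)\right) \left(-301072 + 40168\right) = \left(311558 - \left(6 - \left(-125\right)^{2}\right)\right) \left(-260904\right) = \left(311558 + \left(-6 + 15625\right)\right) \left(-260904\right) = \left(311558 + 15619\right) \left(-260904\right) = 327177 \left(-260904\right) = -85361788008$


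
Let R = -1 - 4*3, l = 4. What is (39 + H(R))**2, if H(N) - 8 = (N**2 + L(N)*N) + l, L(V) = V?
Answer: 151321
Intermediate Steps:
R = -13 (R = -1 - 12 = -13)
H(N) = 12 + 2*N**2 (H(N) = 8 + ((N**2 + N*N) + 4) = 8 + ((N**2 + N**2) + 4) = 8 + (2*N**2 + 4) = 8 + (4 + 2*N**2) = 12 + 2*N**2)
(39 + H(R))**2 = (39 + (12 + 2*(-13)**2))**2 = (39 + (12 + 2*169))**2 = (39 + (12 + 338))**2 = (39 + 350)**2 = 389**2 = 151321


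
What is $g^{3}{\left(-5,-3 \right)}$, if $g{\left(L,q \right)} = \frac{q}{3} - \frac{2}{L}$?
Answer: $- \frac{27}{125} \approx -0.216$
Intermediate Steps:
$g{\left(L,q \right)} = - \frac{2}{L} + \frac{q}{3}$ ($g{\left(L,q \right)} = q \frac{1}{3} - \frac{2}{L} = \frac{q}{3} - \frac{2}{L} = - \frac{2}{L} + \frac{q}{3}$)
$g^{3}{\left(-5,-3 \right)} = \left(- \frac{2}{-5} + \frac{1}{3} \left(-3\right)\right)^{3} = \left(\left(-2\right) \left(- \frac{1}{5}\right) - 1\right)^{3} = \left(\frac{2}{5} - 1\right)^{3} = \left(- \frac{3}{5}\right)^{3} = - \frac{27}{125}$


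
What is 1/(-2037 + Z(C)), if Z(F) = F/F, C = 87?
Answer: -1/2036 ≈ -0.00049116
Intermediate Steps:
Z(F) = 1
1/(-2037 + Z(C)) = 1/(-2037 + 1) = 1/(-2036) = -1/2036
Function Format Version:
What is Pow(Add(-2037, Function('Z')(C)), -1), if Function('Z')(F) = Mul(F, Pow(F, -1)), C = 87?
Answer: Rational(-1, 2036) ≈ -0.00049116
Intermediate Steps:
Function('Z')(F) = 1
Pow(Add(-2037, Function('Z')(C)), -1) = Pow(Add(-2037, 1), -1) = Pow(-2036, -1) = Rational(-1, 2036)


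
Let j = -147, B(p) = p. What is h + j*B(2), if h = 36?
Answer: -258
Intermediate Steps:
h + j*B(2) = 36 - 147*2 = 36 - 294 = -258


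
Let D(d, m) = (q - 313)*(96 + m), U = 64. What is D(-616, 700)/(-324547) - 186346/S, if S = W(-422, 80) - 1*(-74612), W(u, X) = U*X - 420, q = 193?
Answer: -26451076511/12870235832 ≈ -2.0552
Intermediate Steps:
W(u, X) = -420 + 64*X (W(u, X) = 64*X - 420 = -420 + 64*X)
D(d, m) = -11520 - 120*m (D(d, m) = (193 - 313)*(96 + m) = -120*(96 + m) = -11520 - 120*m)
S = 79312 (S = (-420 + 64*80) - 1*(-74612) = (-420 + 5120) + 74612 = 4700 + 74612 = 79312)
D(-616, 700)/(-324547) - 186346/S = (-11520 - 120*700)/(-324547) - 186346/79312 = (-11520 - 84000)*(-1/324547) - 186346*1/79312 = -95520*(-1/324547) - 93173/39656 = 95520/324547 - 93173/39656 = -26451076511/12870235832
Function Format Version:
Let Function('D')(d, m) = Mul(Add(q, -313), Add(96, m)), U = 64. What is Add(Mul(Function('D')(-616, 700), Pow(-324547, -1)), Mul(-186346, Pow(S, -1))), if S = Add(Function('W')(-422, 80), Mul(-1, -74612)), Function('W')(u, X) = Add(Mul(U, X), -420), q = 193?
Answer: Rational(-26451076511, 12870235832) ≈ -2.0552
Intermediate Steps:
Function('W')(u, X) = Add(-420, Mul(64, X)) (Function('W')(u, X) = Add(Mul(64, X), -420) = Add(-420, Mul(64, X)))
Function('D')(d, m) = Add(-11520, Mul(-120, m)) (Function('D')(d, m) = Mul(Add(193, -313), Add(96, m)) = Mul(-120, Add(96, m)) = Add(-11520, Mul(-120, m)))
S = 79312 (S = Add(Add(-420, Mul(64, 80)), Mul(-1, -74612)) = Add(Add(-420, 5120), 74612) = Add(4700, 74612) = 79312)
Add(Mul(Function('D')(-616, 700), Pow(-324547, -1)), Mul(-186346, Pow(S, -1))) = Add(Mul(Add(-11520, Mul(-120, 700)), Pow(-324547, -1)), Mul(-186346, Pow(79312, -1))) = Add(Mul(Add(-11520, -84000), Rational(-1, 324547)), Mul(-186346, Rational(1, 79312))) = Add(Mul(-95520, Rational(-1, 324547)), Rational(-93173, 39656)) = Add(Rational(95520, 324547), Rational(-93173, 39656)) = Rational(-26451076511, 12870235832)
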